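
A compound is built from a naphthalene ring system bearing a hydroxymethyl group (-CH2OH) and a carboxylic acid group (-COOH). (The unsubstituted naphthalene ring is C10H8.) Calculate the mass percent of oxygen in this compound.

23.74%

Atom tally by fragment:
  naphthalene ring system core → C:10 H:8
  (− 2 ring H displaced by substituents)
  + CH2OH → C:1 H:3 O:1
  + COOH → C:1 H:1 O:2
Element totals:
  C: 12
  H: 10
  O: 3
Molecular formula: C12H10O3.
Molar mass = 202.209 g/mol.
Mass from O: 3 × 15.999 = 47.997 g/mol.
%O = 47.997 / 202.209 × 100 = 23.74%.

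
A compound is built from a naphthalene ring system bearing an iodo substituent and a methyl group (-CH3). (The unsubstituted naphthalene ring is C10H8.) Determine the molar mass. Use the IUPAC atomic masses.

Atom tally by fragment:
  naphthalene ring system core → C:10 H:8
  (− 2 ring H displaced by substituents)
  + I → I:1
  + CH3 → C:1 H:3
Element totals:
  C: 11
  H: 9
  I: 1
Molecular formula: C11H9I.
  M = 11(12.011) + 9(1.008) + 126.904
    = 132.121 + 9.072 + 126.904 = 268.097

268.10 g/mol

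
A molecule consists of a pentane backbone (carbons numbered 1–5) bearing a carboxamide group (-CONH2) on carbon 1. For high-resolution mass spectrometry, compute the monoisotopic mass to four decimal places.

115.0997

Atom tally by fragment:
  H2NOCCH2 → C:2 H:4 O:1 N:1
  CH2 → C:1 H:2
  CH2 → C:1 H:2
  CH2 → C:1 H:2
  CH3 → C:1 H:3
Element totals:
  C: 6
  H: 13
  N: 1
  O: 1
Molecular formula: C6H13NO.
  M = 6(12.0) + 13(1.007825) + 14.003074 + 15.994915
    = 72.000000 + 13.101725 + 14.003074 + 15.994915 = 115.099714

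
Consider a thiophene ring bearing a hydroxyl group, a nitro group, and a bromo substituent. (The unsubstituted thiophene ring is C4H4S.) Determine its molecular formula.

C4H2BrNO3S

Atom tally by fragment:
  thiophene ring core → C:4 H:4 S:1
  (− 3 ring H displaced by substituents)
  + OH → O:1 H:1
  + NO2 → N:1 O:2
  + Br → Br:1
Element totals:
  C: 4
  H: 2
  Br: 1
  N: 1
  O: 3
  S: 1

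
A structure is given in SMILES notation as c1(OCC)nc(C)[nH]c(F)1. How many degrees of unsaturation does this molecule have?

Atom tally by fragment:
  imidazole ring core → C:3 H:4 N:2
  (− 3 ring H displaced by substituents)
  + OC2H5 → C:2 H:5 O:1
  + CH3 → C:1 H:3
  + F → F:1
Element totals:
  C: 6
  H: 9
  F: 1
  N: 2
  O: 1
Molecular formula: C6H9FN2O.
DoU = (2C + 2 + N − H − X) / 2 = (2·6 + 2 + 2 − 9 − 1) / 2 = 3.

3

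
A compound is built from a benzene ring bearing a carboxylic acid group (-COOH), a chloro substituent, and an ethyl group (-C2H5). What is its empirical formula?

Atom tally by fragment:
  benzene ring core → C:6 H:6
  (− 3 ring H displaced by substituents)
  + COOH → C:1 H:1 O:2
  + Cl → Cl:1
  + C2H5 → C:2 H:5
Element totals:
  C: 9
  H: 9
  Cl: 1
  O: 2
Molecular formula: C9H9ClO2.
gcd of subscripts (9, 1, 9, 2) = 1, so the empirical formula equals the molecular formula.

C9H9ClO2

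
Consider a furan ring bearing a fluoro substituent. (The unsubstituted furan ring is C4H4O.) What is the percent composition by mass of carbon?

Atom tally by fragment:
  furan ring core → C:4 H:4 O:1
  (− 1 ring H displaced by substituents)
  + F → F:1
Element totals:
  C: 4
  H: 3
  F: 1
  O: 1
Molecular formula: C4H3FO.
Molar mass = 86.065 g/mol.
Mass from C: 4 × 12.011 = 48.044 g/mol.
%C = 48.044 / 86.065 × 100 = 55.82%.

55.82%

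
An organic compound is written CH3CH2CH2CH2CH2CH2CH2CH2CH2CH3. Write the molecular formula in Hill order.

C10H22

Atom tally by fragment:
  CH3 → C:1 H:3
  CH2 → C:1 H:2
  CH2 → C:1 H:2
  CH2 → C:1 H:2
  CH2 → C:1 H:2
  CH2 → C:1 H:2
  CH2 → C:1 H:2
  CH2 → C:1 H:2
  CH2 → C:1 H:2
  CH3 → C:1 H:3
Element totals:
  C: 10
  H: 22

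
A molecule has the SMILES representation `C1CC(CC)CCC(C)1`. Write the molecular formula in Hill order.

Atom tally by fragment:
  cyclohexane ring core → C:6 H:12
  (− 2 ring H displaced by substituents)
  + C2H5 → C:2 H:5
  + CH3 → C:1 H:3
Element totals:
  C: 9
  H: 18

C9H18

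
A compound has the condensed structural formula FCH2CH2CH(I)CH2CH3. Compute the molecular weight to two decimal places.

Atom tally by fragment:
  FCH2 → C:1 H:2 F:1
  CH2 → C:1 H:2
  CH(I) → C:1 H:1 I:1
  CH2 → C:1 H:2
  CH3 → C:1 H:3
Element totals:
  C: 5
  H: 10
  F: 1
  I: 1
Molecular formula: C5H10FI.
  M = 5(12.011) + 10(1.008) + 18.998 + 126.904
    = 60.055 + 10.080 + 18.998 + 126.904 = 216.037

216.04 g/mol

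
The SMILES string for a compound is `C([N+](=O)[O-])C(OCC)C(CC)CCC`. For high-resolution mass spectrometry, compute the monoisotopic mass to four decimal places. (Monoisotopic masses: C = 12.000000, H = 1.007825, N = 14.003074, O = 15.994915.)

Atom tally by fragment:
  O2NCH2 → C:1 H:2 N:1 O:2
  CH(OC2H5) → C:3 H:6 O:1
  CH(C2H5) → C:3 H:6
  CH2 → C:1 H:2
  CH2 → C:1 H:2
  CH3 → C:1 H:3
Element totals:
  C: 10
  H: 21
  N: 1
  O: 3
Molecular formula: C10H21NO3.
  M = 10(12.0) + 21(1.007825) + 14.003074 + 3(15.994915)
    = 120.000000 + 21.164325 + 14.003074 + 47.984745 = 203.152144

203.1521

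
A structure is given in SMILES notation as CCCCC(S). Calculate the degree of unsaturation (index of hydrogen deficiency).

0

Atom tally by fragment:
  CH3 → C:1 H:3
  CH2 → C:1 H:2
  CH2 → C:1 H:2
  CH2 → C:1 H:2
  CH2SH → C:1 H:3 S:1
Element totals:
  C: 5
  H: 12
  S: 1
Molecular formula: C5H12S.
DoU = (2C + 2 + N − H − X) / 2 = (2·5 + 2 + 0 − 12 − 0) / 2 = 0.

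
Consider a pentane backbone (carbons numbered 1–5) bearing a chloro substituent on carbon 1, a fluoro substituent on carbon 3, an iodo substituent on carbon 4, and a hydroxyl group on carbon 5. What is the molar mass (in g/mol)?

266.48 g/mol

Atom tally by fragment:
  ClCH2 → C:1 H:2 Cl:1
  CH2 → C:1 H:2
  CH(F) → C:1 H:1 F:1
  CH(I) → C:1 H:1 I:1
  CH2OH → C:1 H:3 O:1
Element totals:
  C: 5
  H: 9
  Cl: 1
  F: 1
  I: 1
  O: 1
Molecular formula: C5H9ClFIO.
  M = 5(12.011) + 9(1.008) + 35.45 + 18.998 + 126.904 + 15.999
    = 60.055 + 9.072 + 35.450 + 18.998 + 126.904 + 15.999 = 266.478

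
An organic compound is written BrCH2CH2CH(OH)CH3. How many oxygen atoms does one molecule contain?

1

Atom tally by fragment:
  BrCH2 → C:1 H:2 Br:1
  CH2 → C:1 H:2
  CH(OH) → C:1 H:2 O:1
  CH3 → C:1 H:3
Element totals:
  C: 4
  H: 9
  Br: 1
  O: 1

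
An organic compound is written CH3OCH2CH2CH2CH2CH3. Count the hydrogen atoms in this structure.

Element totals:
  C: 6
  H: 14
  O: 1

14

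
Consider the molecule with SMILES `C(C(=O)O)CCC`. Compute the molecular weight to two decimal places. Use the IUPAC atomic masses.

Atom tally by fragment:
  HOOCCH2 → C:2 H:3 O:2
  CH2 → C:1 H:2
  CH2 → C:1 H:2
  CH3 → C:1 H:3
Element totals:
  C: 5
  H: 10
  O: 2
Molecular formula: C5H10O2.
  M = 5(12.011) + 10(1.008) + 2(15.999)
    = 60.055 + 10.080 + 31.998 = 102.133

102.13 g/mol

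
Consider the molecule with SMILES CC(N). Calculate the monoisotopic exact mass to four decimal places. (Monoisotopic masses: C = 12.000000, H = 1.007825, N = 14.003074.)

45.0578

Atom tally by fragment:
  CH3 → C:1 H:3
  CH2NH2 → C:1 H:4 N:1
Element totals:
  C: 2
  H: 7
  N: 1
Molecular formula: C2H7N.
  M = 2(12.0) + 7(1.007825) + 14.003074
    = 24.000000 + 7.054775 + 14.003074 = 45.057849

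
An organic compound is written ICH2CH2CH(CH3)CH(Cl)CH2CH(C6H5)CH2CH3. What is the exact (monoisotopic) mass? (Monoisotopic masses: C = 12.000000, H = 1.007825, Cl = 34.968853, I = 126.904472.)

Element totals:
  C: 15
  H: 22
  Cl: 1
  I: 1
Molecular formula: C15H22ClI.
  M = 15(12.0) + 22(1.007825) + 34.968853 + 126.904472
    = 180.000000 + 22.172150 + 34.968853 + 126.904472 = 364.045475

364.0455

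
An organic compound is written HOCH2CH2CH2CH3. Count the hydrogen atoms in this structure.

10

Element totals:
  C: 4
  H: 10
  O: 1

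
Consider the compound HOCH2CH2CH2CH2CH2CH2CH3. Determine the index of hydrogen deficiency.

Atom tally by fragment:
  HOCH2CH2 → C:2 H:5 O:1
  CH2 → C:1 H:2
  CH2 → C:1 H:2
  CH2 → C:1 H:2
  CH2 → C:1 H:2
  CH3 → C:1 H:3
Element totals:
  C: 7
  H: 16
  O: 1
Molecular formula: C7H16O.
DoU = (2C + 2 + N − H − X) / 2 = (2·7 + 2 + 0 − 16 − 0) / 2 = 0.

0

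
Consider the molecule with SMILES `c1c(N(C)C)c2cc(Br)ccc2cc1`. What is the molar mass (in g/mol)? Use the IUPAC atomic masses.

Atom tally by fragment:
  naphthalene ring system core → C:10 H:8
  (− 2 ring H displaced by substituents)
  + N(CH3)2 → N:1 C:2 H:6
  + Br → Br:1
Element totals:
  C: 12
  H: 12
  Br: 1
  N: 1
Molecular formula: C12H12BrN.
  M = 12(12.011) + 12(1.008) + 79.904 + 14.007
    = 144.132 + 12.096 + 79.904 + 14.007 = 250.139

250.14 g/mol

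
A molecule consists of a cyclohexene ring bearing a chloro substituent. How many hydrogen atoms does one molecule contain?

Atom tally by fragment:
  cyclohexene ring core → C:6 H:10
  (− 1 ring H displaced by substituents)
  + Cl → Cl:1
Element totals:
  C: 6
  H: 9
  Cl: 1

9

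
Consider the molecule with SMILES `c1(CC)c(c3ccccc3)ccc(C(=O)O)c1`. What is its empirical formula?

C15H14O2

Atom tally by fragment:
  benzene ring core → C:6 H:6
  (− 3 ring H displaced by substituents)
  + C2H5 → C:2 H:5
  + C6H5 → C:6 H:5
  + COOH → C:1 H:1 O:2
Element totals:
  C: 15
  H: 14
  O: 2
Molecular formula: C15H14O2.
gcd of subscripts (15, 14, 2) = 1, so the empirical formula equals the molecular formula.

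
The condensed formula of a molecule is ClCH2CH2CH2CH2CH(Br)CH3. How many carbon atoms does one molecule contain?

Atom tally by fragment:
  ClCH2 → C:1 H:2 Cl:1
  CH2 → C:1 H:2
  CH2 → C:1 H:2
  CH2 → C:1 H:2
  CH(Br) → C:1 H:1 Br:1
  CH3 → C:1 H:3
Element totals:
  C: 6
  H: 12
  Br: 1
  Cl: 1

6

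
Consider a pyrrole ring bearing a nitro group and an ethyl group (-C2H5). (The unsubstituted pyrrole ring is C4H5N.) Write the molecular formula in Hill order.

C6H8N2O2

Atom tally by fragment:
  pyrrole ring core → C:4 H:5 N:1
  (− 2 ring H displaced by substituents)
  + NO2 → N:1 O:2
  + C2H5 → C:2 H:5
Element totals:
  C: 6
  H: 8
  N: 2
  O: 2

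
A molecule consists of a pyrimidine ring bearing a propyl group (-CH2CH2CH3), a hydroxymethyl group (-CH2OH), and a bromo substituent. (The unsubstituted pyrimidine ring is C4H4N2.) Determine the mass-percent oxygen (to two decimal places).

Atom tally by fragment:
  pyrimidine ring core → C:4 H:4 N:2
  (− 3 ring H displaced by substituents)
  + CH2CH2CH3 → C:3 H:7
  + CH2OH → C:1 H:3 O:1
  + Br → Br:1
Element totals:
  C: 8
  H: 11
  Br: 1
  N: 2
  O: 1
Molecular formula: C8H11BrN2O.
Molar mass = 231.093 g/mol.
Mass from O: 1 × 15.999 = 15.999 g/mol.
%O = 15.999 / 231.093 × 100 = 6.92%.

6.92%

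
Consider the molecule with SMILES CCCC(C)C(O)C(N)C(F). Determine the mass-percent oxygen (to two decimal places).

9.80%

Atom tally by fragment:
  CH3 → C:1 H:3
  CH2 → C:1 H:2
  CH2 → C:1 H:2
  CH(CH3) → C:2 H:4
  CH(OH) → C:1 H:2 O:1
  CH(NH2) → C:1 H:3 N:1
  CH2F → C:1 H:2 F:1
Element totals:
  C: 8
  H: 18
  F: 1
  N: 1
  O: 1
Molecular formula: C8H18FNO.
Molar mass = 163.236 g/mol.
Mass from O: 1 × 15.999 = 15.999 g/mol.
%O = 15.999 / 163.236 × 100 = 9.80%.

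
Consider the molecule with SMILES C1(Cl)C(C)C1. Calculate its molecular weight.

Atom tally by fragment:
  cyclopropane ring core → C:3 H:6
  (− 2 ring H displaced by substituents)
  + Cl → Cl:1
  + CH3 → C:1 H:3
Element totals:
  C: 4
  H: 7
  Cl: 1
Molecular formula: C4H7Cl.
  M = 4(12.011) + 7(1.008) + 35.45
    = 48.044 + 7.056 + 35.450 = 90.550

90.55 g/mol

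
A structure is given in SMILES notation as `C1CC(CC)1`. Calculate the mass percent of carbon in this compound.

Atom tally by fragment:
  cyclopropane ring core → C:3 H:6
  (− 1 ring H displaced by substituents)
  + C2H5 → C:2 H:5
Element totals:
  C: 5
  H: 10
Molecular formula: C5H10.
Molar mass = 70.135 g/mol.
Mass from C: 5 × 12.011 = 60.055 g/mol.
%C = 60.055 / 70.135 × 100 = 85.63%.

85.63%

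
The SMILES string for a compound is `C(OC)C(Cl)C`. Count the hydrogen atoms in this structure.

9

Atom tally by fragment:
  CH3OCH2 → C:2 H:5 O:1
  CH(Cl) → C:1 H:1 Cl:1
  CH3 → C:1 H:3
Element totals:
  C: 4
  H: 9
  Cl: 1
  O: 1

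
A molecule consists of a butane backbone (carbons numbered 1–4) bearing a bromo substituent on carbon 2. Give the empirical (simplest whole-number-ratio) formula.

C4H9Br

Atom tally by fragment:
  CH3 → C:1 H:3
  CH(Br) → C:1 H:1 Br:1
  CH2 → C:1 H:2
  CH3 → C:1 H:3
Element totals:
  C: 4
  H: 9
  Br: 1
Molecular formula: C4H9Br.
gcd of subscripts (1, 4, 9) = 1, so the empirical formula equals the molecular formula.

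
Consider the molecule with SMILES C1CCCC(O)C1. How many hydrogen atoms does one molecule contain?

Atom tally by fragment:
  cyclohexane ring core → C:6 H:12
  (− 1 ring H displaced by substituents)
  + OH → O:1 H:1
Element totals:
  C: 6
  H: 12
  O: 1

12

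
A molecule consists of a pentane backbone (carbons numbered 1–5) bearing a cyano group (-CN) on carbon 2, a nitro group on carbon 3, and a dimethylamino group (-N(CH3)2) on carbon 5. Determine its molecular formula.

Atom tally by fragment:
  CH3 → C:1 H:3
  CH(CN) → C:2 H:1 N:1
  CH(NO2) → C:1 H:1 N:1 O:2
  CH2 → C:1 H:2
  CH2N(CH3)2 → C:3 H:8 N:1
Element totals:
  C: 8
  H: 15
  N: 3
  O: 2

C8H15N3O2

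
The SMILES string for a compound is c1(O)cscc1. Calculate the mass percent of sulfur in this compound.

Atom tally by fragment:
  thiophene ring core → C:4 H:4 S:1
  (− 1 ring H displaced by substituents)
  + OH → O:1 H:1
Element totals:
  C: 4
  H: 4
  O: 1
  S: 1
Molecular formula: C4H4OS.
Molar mass = 100.135 g/mol.
Mass from S: 1 × 32.06 = 32.060 g/mol.
%S = 32.060 / 100.135 × 100 = 32.02%.

32.02%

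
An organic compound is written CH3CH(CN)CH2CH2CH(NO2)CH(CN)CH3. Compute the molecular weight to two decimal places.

Atom tally by fragment:
  CH3 → C:1 H:3
  CH(CN) → C:2 H:1 N:1
  CH2 → C:1 H:2
  CH2 → C:1 H:2
  CH(NO2) → C:1 H:1 N:1 O:2
  CH(CN) → C:2 H:1 N:1
  CH3 → C:1 H:3
Element totals:
  C: 9
  H: 13
  N: 3
  O: 2
Molecular formula: C9H13N3O2.
  M = 9(12.011) + 13(1.008) + 3(14.007) + 2(15.999)
    = 108.099 + 13.104 + 42.021 + 31.998 = 195.222

195.22 g/mol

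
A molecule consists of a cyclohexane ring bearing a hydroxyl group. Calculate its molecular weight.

Atom tally by fragment:
  cyclohexane ring core → C:6 H:12
  (− 1 ring H displaced by substituents)
  + OH → O:1 H:1
Element totals:
  C: 6
  H: 12
  O: 1
Molecular formula: C6H12O.
  M = 6(12.011) + 12(1.008) + 15.999
    = 72.066 + 12.096 + 15.999 = 100.161

100.16 g/mol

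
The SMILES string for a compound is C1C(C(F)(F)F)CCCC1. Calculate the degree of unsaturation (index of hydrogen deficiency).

1

Atom tally by fragment:
  cyclohexane ring core → C:6 H:12
  (− 1 ring H displaced by substituents)
  + CF3 → C:1 F:3
Element totals:
  C: 7
  H: 11
  F: 3
Molecular formula: C7H11F3.
DoU = (2C + 2 + N − H − X) / 2 = (2·7 + 2 + 0 − 11 − 3) / 2 = 1.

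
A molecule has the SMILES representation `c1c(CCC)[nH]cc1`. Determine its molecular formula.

C7H11N

Atom tally by fragment:
  pyrrole ring core → C:4 H:5 N:1
  (− 1 ring H displaced by substituents)
  + CH2CH2CH3 → C:3 H:7
Element totals:
  C: 7
  H: 11
  N: 1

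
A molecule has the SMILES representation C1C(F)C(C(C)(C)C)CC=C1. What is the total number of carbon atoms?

10

Atom tally by fragment:
  cyclohexene ring core → C:6 H:10
  (− 2 ring H displaced by substituents)
  + F → F:1
  + C(CH3)3 → C:4 H:9
Element totals:
  C: 10
  H: 17
  F: 1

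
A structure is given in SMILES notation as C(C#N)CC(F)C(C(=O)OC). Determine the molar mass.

Atom tally by fragment:
  NCCH2 → C:2 H:2 N:1
  CH2 → C:1 H:2
  CH(F) → C:1 H:1 F:1
  CH2COOCH3 → C:3 H:5 O:2
Element totals:
  C: 7
  H: 10
  F: 1
  N: 1
  O: 2
Molecular formula: C7H10FNO2.
  M = 7(12.011) + 10(1.008) + 18.998 + 14.007 + 2(15.999)
    = 84.077 + 10.080 + 18.998 + 14.007 + 31.998 = 159.160

159.16 g/mol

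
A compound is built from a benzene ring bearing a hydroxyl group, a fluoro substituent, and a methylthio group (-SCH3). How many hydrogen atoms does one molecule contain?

7

Atom tally by fragment:
  benzene ring core → C:6 H:6
  (− 3 ring H displaced by substituents)
  + OH → O:1 H:1
  + F → F:1
  + SCH3 → C:1 H:3 S:1
Element totals:
  C: 7
  H: 7
  F: 1
  O: 1
  S: 1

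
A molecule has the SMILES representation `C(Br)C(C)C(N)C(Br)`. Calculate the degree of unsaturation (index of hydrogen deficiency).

Atom tally by fragment:
  BrCH2 → C:1 H:2 Br:1
  CH(CH3) → C:2 H:4
  CH(NH2) → C:1 H:3 N:1
  CH2Br → C:1 H:2 Br:1
Element totals:
  C: 5
  H: 11
  Br: 2
  N: 1
Molecular formula: C5H11Br2N.
DoU = (2C + 2 + N − H − X) / 2 = (2·5 + 2 + 1 − 11 − 2) / 2 = 0.

0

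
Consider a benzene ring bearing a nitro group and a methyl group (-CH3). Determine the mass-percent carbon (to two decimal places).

Atom tally by fragment:
  benzene ring core → C:6 H:6
  (− 2 ring H displaced by substituents)
  + NO2 → N:1 O:2
  + CH3 → C:1 H:3
Element totals:
  C: 7
  H: 7
  N: 1
  O: 2
Molecular formula: C7H7NO2.
Molar mass = 137.138 g/mol.
Mass from C: 7 × 12.011 = 84.077 g/mol.
%C = 84.077 / 137.138 × 100 = 61.31%.

61.31%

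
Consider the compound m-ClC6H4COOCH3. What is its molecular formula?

C8H7ClO2

Atom tally by fragment:
  benzene ring core → C:6 H:6
  (− 2 ring H displaced by substituents)
  + Cl → Cl:1
  + COOCH3 → C:2 H:3 O:2
Element totals:
  C: 8
  H: 7
  Cl: 1
  O: 2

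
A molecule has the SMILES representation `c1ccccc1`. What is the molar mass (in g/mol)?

78.11 g/mol

Atom tally by fragment:
  benzene ring core → C:6 H:6
Element totals:
  C: 6
  H: 6
Molecular formula: C6H6.
  M = 6(12.011) + 6(1.008)
    = 72.066 + 6.048 = 78.114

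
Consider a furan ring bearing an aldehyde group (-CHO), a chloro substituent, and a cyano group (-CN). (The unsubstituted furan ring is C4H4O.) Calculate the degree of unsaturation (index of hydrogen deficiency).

6

Atom tally by fragment:
  furan ring core → C:4 H:4 O:1
  (− 3 ring H displaced by substituents)
  + CHO → C:1 H:1 O:1
  + Cl → Cl:1
  + CN → C:1 N:1
Element totals:
  C: 6
  H: 2
  Cl: 1
  N: 1
  O: 2
Molecular formula: C6H2ClNO2.
DoU = (2C + 2 + N − H − X) / 2 = (2·6 + 2 + 1 − 2 − 1) / 2 = 6.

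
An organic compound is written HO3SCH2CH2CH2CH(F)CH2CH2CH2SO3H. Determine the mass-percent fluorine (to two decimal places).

Atom tally by fragment:
  HO3SCH2 → C:1 H:3 S:1 O:3
  CH2 → C:1 H:2
  CH2 → C:1 H:2
  CH(F) → C:1 H:1 F:1
  CH2 → C:1 H:2
  CH2 → C:1 H:2
  CH2SO3H → C:1 H:3 S:1 O:3
Element totals:
  C: 7
  H: 15
  F: 1
  O: 6
  S: 2
Molecular formula: C7H15FO6S2.
Molar mass = 278.309 g/mol.
Mass from F: 1 × 18.998 = 18.998 g/mol.
%F = 18.998 / 278.309 × 100 = 6.83%.

6.83%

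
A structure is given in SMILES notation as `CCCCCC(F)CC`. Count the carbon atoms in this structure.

8

Atom tally by fragment:
  CH3 → C:1 H:3
  CH2 → C:1 H:2
  CH2 → C:1 H:2
  CH2 → C:1 H:2
  CH2 → C:1 H:2
  CH(F) → C:1 H:1 F:1
  CH2 → C:1 H:2
  CH3 → C:1 H:3
Element totals:
  C: 8
  H: 17
  F: 1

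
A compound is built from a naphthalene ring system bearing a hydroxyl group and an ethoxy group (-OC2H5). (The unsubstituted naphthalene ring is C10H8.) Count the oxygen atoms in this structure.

2

Atom tally by fragment:
  naphthalene ring system core → C:10 H:8
  (− 2 ring H displaced by substituents)
  + OH → O:1 H:1
  + OC2H5 → C:2 H:5 O:1
Element totals:
  C: 12
  H: 12
  O: 2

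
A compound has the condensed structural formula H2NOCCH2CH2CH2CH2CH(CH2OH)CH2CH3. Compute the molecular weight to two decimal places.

173.26 g/mol

Element totals:
  C: 9
  H: 19
  N: 1
  O: 2
Molecular formula: C9H19NO2.
  M = 9(12.011) + 19(1.008) + 14.007 + 2(15.999)
    = 108.099 + 19.152 + 14.007 + 31.998 = 173.256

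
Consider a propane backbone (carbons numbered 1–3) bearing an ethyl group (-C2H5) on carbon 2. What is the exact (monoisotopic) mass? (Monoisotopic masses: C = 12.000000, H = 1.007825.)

72.0939

Atom tally by fragment:
  CH3 → C:1 H:3
  CH(C2H5) → C:3 H:6
  CH3 → C:1 H:3
Element totals:
  C: 5
  H: 12
Molecular formula: C5H12.
  M = 5(12.0) + 12(1.007825)
    = 60.000000 + 12.093900 = 72.093900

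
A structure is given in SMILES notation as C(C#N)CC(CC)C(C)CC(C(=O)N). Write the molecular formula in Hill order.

Atom tally by fragment:
  NCCH2 → C:2 H:2 N:1
  CH2 → C:1 H:2
  CH(C2H5) → C:3 H:6
  CH(CH3) → C:2 H:4
  CH2 → C:1 H:2
  CH2CONH2 → C:2 H:4 O:1 N:1
Element totals:
  C: 11
  H: 20
  N: 2
  O: 1

C11H20N2O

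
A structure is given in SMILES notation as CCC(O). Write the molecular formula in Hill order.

C3H8O

Atom tally by fragment:
  CH3 → C:1 H:3
  CH2 → C:1 H:2
  CH2OH → C:1 H:3 O:1
Element totals:
  C: 3
  H: 8
  O: 1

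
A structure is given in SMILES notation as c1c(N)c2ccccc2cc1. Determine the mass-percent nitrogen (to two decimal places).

9.78%

Atom tally by fragment:
  naphthalene ring system core → C:10 H:8
  (− 1 ring H displaced by substituents)
  + NH2 → N:1 H:2
Element totals:
  C: 10
  H: 9
  N: 1
Molecular formula: C10H9N.
Molar mass = 143.189 g/mol.
Mass from N: 1 × 14.007 = 14.007 g/mol.
%N = 14.007 / 143.189 × 100 = 9.78%.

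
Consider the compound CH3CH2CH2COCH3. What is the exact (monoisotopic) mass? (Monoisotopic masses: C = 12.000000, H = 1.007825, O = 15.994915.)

86.0732

Atom tally by fragment:
  CH3 → C:1 H:3
  CH2 → C:1 H:2
  CH2COCH3 → C:3 H:5 O:1
Element totals:
  C: 5
  H: 10
  O: 1
Molecular formula: C5H10O.
  M = 5(12.0) + 10(1.007825) + 15.994915
    = 60.000000 + 10.078250 + 15.994915 = 86.073165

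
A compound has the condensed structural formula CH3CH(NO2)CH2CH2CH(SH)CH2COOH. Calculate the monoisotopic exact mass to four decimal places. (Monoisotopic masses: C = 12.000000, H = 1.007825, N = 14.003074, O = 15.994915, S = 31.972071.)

Atom tally by fragment:
  CH3 → C:1 H:3
  CH(NO2) → C:1 H:1 N:1 O:2
  CH2 → C:1 H:2
  CH2 → C:1 H:2
  CH(SH) → C:1 H:2 S:1
  CH2COOH → C:2 H:3 O:2
Element totals:
  C: 7
  H: 13
  N: 1
  O: 4
  S: 1
Molecular formula: C7H13NO4S.
  M = 7(12.0) + 13(1.007825) + 14.003074 + 4(15.994915) + 31.972071
    = 84.000000 + 13.101725 + 14.003074 + 63.979660 + 31.972071 = 207.056530

207.0565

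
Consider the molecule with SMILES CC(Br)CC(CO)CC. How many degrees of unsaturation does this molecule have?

0

Atom tally by fragment:
  CH3 → C:1 H:3
  CH(Br) → C:1 H:1 Br:1
  CH2 → C:1 H:2
  CH(CH2OH) → C:2 H:4 O:1
  CH2 → C:1 H:2
  CH3 → C:1 H:3
Element totals:
  C: 7
  H: 15
  Br: 1
  O: 1
Molecular formula: C7H15BrO.
DoU = (2C + 2 + N − H − X) / 2 = (2·7 + 2 + 0 − 15 − 1) / 2 = 0.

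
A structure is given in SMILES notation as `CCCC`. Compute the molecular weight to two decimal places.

Atom tally by fragment:
  CH3 → C:1 H:3
  CH2 → C:1 H:2
  CH2 → C:1 H:2
  CH3 → C:1 H:3
Element totals:
  C: 4
  H: 10
Molecular formula: C4H10.
  M = 4(12.011) + 10(1.008)
    = 48.044 + 10.080 = 58.124

58.12 g/mol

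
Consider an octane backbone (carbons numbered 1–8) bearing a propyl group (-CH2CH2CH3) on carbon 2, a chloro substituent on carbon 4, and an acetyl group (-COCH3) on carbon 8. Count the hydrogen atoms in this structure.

25

Atom tally by fragment:
  CH3 → C:1 H:3
  CH(CH2CH2CH3) → C:4 H:8
  CH2 → C:1 H:2
  CH(Cl) → C:1 H:1 Cl:1
  CH2 → C:1 H:2
  CH2 → C:1 H:2
  CH2 → C:1 H:2
  CH2COCH3 → C:3 H:5 O:1
Element totals:
  C: 13
  H: 25
  Cl: 1
  O: 1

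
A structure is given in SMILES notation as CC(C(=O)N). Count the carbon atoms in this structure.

Atom tally by fragment:
  CH3 → C:1 H:3
  CH2CONH2 → C:2 H:4 O:1 N:1
Element totals:
  C: 3
  H: 7
  N: 1
  O: 1

3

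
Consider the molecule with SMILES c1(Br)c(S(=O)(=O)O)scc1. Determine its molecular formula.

C4H3BrO3S2

Atom tally by fragment:
  thiophene ring core → C:4 H:4 S:1
  (− 2 ring H displaced by substituents)
  + Br → Br:1
  + SO3H → S:1 O:3 H:1
Element totals:
  C: 4
  H: 3
  Br: 1
  O: 3
  S: 2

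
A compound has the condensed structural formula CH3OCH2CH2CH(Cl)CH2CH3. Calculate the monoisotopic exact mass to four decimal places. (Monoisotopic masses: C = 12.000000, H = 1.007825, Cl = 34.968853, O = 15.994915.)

136.0655

Atom tally by fragment:
  CH3OCH2 → C:2 H:5 O:1
  CH2 → C:1 H:2
  CH(Cl) → C:1 H:1 Cl:1
  CH2 → C:1 H:2
  CH3 → C:1 H:3
Element totals:
  C: 6
  H: 13
  Cl: 1
  O: 1
Molecular formula: C6H13ClO.
  M = 6(12.0) + 13(1.007825) + 34.968853 + 15.994915
    = 72.000000 + 13.101725 + 34.968853 + 15.994915 = 136.065493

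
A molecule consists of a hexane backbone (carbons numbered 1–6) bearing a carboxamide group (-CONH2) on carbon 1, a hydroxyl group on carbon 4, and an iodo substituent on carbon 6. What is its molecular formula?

Atom tally by fragment:
  H2NOCCH2 → C:2 H:4 O:1 N:1
  CH2 → C:1 H:2
  CH2 → C:1 H:2
  CH(OH) → C:1 H:2 O:1
  CH2 → C:1 H:2
  CH2I → C:1 H:2 I:1
Element totals:
  C: 7
  H: 14
  I: 1
  N: 1
  O: 2

C7H14INO2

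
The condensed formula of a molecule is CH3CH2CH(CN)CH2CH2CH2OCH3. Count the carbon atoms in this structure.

8

Element totals:
  C: 8
  H: 15
  N: 1
  O: 1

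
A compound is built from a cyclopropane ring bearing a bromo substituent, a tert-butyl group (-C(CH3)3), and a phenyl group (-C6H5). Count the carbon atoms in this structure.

Atom tally by fragment:
  cyclopropane ring core → C:3 H:6
  (− 3 ring H displaced by substituents)
  + Br → Br:1
  + C(CH3)3 → C:4 H:9
  + C6H5 → C:6 H:5
Element totals:
  C: 13
  H: 17
  Br: 1

13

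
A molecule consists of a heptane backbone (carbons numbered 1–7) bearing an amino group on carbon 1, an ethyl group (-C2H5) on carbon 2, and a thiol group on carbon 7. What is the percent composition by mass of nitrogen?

Atom tally by fragment:
  H2NCH2 → C:1 H:4 N:1
  CH(C2H5) → C:3 H:6
  CH2 → C:1 H:2
  CH2 → C:1 H:2
  CH2 → C:1 H:2
  CH2 → C:1 H:2
  CH2SH → C:1 H:3 S:1
Element totals:
  C: 9
  H: 21
  N: 1
  S: 1
Molecular formula: C9H21NS.
Molar mass = 175.334 g/mol.
Mass from N: 1 × 14.007 = 14.007 g/mol.
%N = 14.007 / 175.334 × 100 = 7.99%.

7.99%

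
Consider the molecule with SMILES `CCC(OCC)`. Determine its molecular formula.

Atom tally by fragment:
  CH3 → C:1 H:3
  CH2 → C:1 H:2
  CH2OC2H5 → C:3 H:7 O:1
Element totals:
  C: 5
  H: 12
  O: 1

C5H12O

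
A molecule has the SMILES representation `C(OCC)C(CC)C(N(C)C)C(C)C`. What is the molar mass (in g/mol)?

Atom tally by fragment:
  C2H5OCH2 → C:3 H:7 O:1
  CH(C2H5) → C:3 H:6
  CH(N(CH3)2) → C:3 H:7 N:1
  CH(CH3) → C:2 H:4
  CH3 → C:1 H:3
Element totals:
  C: 12
  H: 27
  N: 1
  O: 1
Molecular formula: C12H27NO.
  M = 12(12.011) + 27(1.008) + 14.007 + 15.999
    = 144.132 + 27.216 + 14.007 + 15.999 = 201.354

201.35 g/mol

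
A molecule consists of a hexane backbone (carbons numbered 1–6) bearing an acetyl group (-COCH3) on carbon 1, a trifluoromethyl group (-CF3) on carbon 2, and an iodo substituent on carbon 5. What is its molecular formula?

Atom tally by fragment:
  CH3COCH2 → C:3 H:5 O:1
  CH(CF3) → C:2 H:1 F:3
  CH2 → C:1 H:2
  CH2 → C:1 H:2
  CH(I) → C:1 H:1 I:1
  CH3 → C:1 H:3
Element totals:
  C: 9
  H: 14
  F: 3
  I: 1
  O: 1

C9H14F3IO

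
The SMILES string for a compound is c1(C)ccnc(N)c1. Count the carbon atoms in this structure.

Atom tally by fragment:
  pyridine ring core → C:5 H:5 N:1
  (− 2 ring H displaced by substituents)
  + CH3 → C:1 H:3
  + NH2 → N:1 H:2
Element totals:
  C: 6
  H: 8
  N: 2

6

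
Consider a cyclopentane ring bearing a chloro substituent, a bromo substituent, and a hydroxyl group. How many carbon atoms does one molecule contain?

5

Atom tally by fragment:
  cyclopentane ring core → C:5 H:10
  (− 3 ring H displaced by substituents)
  + Cl → Cl:1
  + Br → Br:1
  + OH → O:1 H:1
Element totals:
  C: 5
  H: 8
  Br: 1
  Cl: 1
  O: 1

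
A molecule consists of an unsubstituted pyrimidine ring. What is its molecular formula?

C4H4N2

Atom tally by fragment:
  pyrimidine ring core → C:4 H:4 N:2
Element totals:
  C: 4
  H: 4
  N: 2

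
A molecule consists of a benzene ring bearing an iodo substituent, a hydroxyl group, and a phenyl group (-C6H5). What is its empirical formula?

Atom tally by fragment:
  benzene ring core → C:6 H:6
  (− 3 ring H displaced by substituents)
  + I → I:1
  + OH → O:1 H:1
  + C6H5 → C:6 H:5
Element totals:
  C: 12
  H: 9
  I: 1
  O: 1
Molecular formula: C12H9IO.
gcd of subscripts (12, 9, 1, 1) = 1, so the empirical formula equals the molecular formula.

C12H9IO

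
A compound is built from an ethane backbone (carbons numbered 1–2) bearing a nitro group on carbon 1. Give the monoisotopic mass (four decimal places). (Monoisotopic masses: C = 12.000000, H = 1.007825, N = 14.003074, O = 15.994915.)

Atom tally by fragment:
  O2NCH2 → C:1 H:2 N:1 O:2
  CH3 → C:1 H:3
Element totals:
  C: 2
  H: 5
  N: 1
  O: 2
Molecular formula: C2H5NO2.
  M = 2(12.0) + 5(1.007825) + 14.003074 + 2(15.994915)
    = 24.000000 + 5.039125 + 14.003074 + 31.989830 = 75.032029

75.0320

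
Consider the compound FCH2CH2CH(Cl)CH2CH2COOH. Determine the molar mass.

168.59 g/mol

Atom tally by fragment:
  FCH2 → C:1 H:2 F:1
  CH2 → C:1 H:2
  CH(Cl) → C:1 H:1 Cl:1
  CH2 → C:1 H:2
  CH2COOH → C:2 H:3 O:2
Element totals:
  C: 6
  H: 10
  Cl: 1
  F: 1
  O: 2
Molecular formula: C6H10ClFO2.
  M = 6(12.011) + 10(1.008) + 35.45 + 18.998 + 2(15.999)
    = 72.066 + 10.080 + 35.450 + 18.998 + 31.998 = 168.592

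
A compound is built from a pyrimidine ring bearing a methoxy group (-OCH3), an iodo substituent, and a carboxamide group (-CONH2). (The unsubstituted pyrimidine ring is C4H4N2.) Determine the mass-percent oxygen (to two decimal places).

Atom tally by fragment:
  pyrimidine ring core → C:4 H:4 N:2
  (− 3 ring H displaced by substituents)
  + OCH3 → C:1 H:3 O:1
  + I → I:1
  + CONH2 → C:1 H:2 O:1 N:1
Element totals:
  C: 6
  H: 6
  I: 1
  N: 3
  O: 2
Molecular formula: C6H6IN3O2.
Molar mass = 279.037 g/mol.
Mass from O: 2 × 15.999 = 31.998 g/mol.
%O = 31.998 / 279.037 × 100 = 11.47%.

11.47%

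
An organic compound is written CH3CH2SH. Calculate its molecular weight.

62.13 g/mol

Element totals:
  C: 2
  H: 6
  S: 1
Molecular formula: C2H6S.
  M = 2(12.011) + 6(1.008) + 32.06
    = 24.022 + 6.048 + 32.060 = 62.130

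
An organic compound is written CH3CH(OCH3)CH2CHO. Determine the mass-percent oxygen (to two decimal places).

Atom tally by fragment:
  CH3 → C:1 H:3
  CH(OCH3) → C:2 H:4 O:1
  CH2CHO → C:2 H:3 O:1
Element totals:
  C: 5
  H: 10
  O: 2
Molecular formula: C5H10O2.
Molar mass = 102.133 g/mol.
Mass from O: 2 × 15.999 = 31.998 g/mol.
%O = 31.998 / 102.133 × 100 = 31.33%.

31.33%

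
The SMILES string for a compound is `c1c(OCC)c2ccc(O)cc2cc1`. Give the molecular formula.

C12H12O2

Atom tally by fragment:
  naphthalene ring system core → C:10 H:8
  (− 2 ring H displaced by substituents)
  + OC2H5 → C:2 H:5 O:1
  + OH → O:1 H:1
Element totals:
  C: 12
  H: 12
  O: 2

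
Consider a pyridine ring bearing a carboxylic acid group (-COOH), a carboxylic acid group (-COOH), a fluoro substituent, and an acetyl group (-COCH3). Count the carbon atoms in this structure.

Atom tally by fragment:
  pyridine ring core → C:5 H:5 N:1
  (− 4 ring H displaced by substituents)
  + COOH → C:1 H:1 O:2
  + COOH → C:1 H:1 O:2
  + F → F:1
  + COCH3 → C:2 H:3 O:1
Element totals:
  C: 9
  H: 6
  F: 1
  N: 1
  O: 5

9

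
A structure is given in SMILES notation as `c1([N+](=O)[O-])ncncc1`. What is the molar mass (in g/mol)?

Atom tally by fragment:
  pyrimidine ring core → C:4 H:4 N:2
  (− 1 ring H displaced by substituents)
  + NO2 → N:1 O:2
Element totals:
  C: 4
  H: 3
  N: 3
  O: 2
Molecular formula: C4H3N3O2.
  M = 4(12.011) + 3(1.008) + 3(14.007) + 2(15.999)
    = 48.044 + 3.024 + 42.021 + 31.998 = 125.087

125.09 g/mol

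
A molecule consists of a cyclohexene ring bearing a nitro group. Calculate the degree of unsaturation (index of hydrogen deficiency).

Atom tally by fragment:
  cyclohexene ring core → C:6 H:10
  (− 1 ring H displaced by substituents)
  + NO2 → N:1 O:2
Element totals:
  C: 6
  H: 9
  N: 1
  O: 2
Molecular formula: C6H9NO2.
DoU = (2C + 2 + N − H − X) / 2 = (2·6 + 2 + 1 − 9 − 0) / 2 = 3.

3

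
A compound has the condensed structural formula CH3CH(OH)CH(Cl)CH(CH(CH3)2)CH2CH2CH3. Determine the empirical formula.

C10H21ClO

Atom tally by fragment:
  CH3 → C:1 H:3
  CH(OH) → C:1 H:2 O:1
  CH(Cl) → C:1 H:1 Cl:1
  CH(CH(CH3)2) → C:4 H:8
  CH2 → C:1 H:2
  CH2 → C:1 H:2
  CH3 → C:1 H:3
Element totals:
  C: 10
  H: 21
  Cl: 1
  O: 1
Molecular formula: C10H21ClO.
gcd of subscripts (10, 1, 21, 1) = 1, so the empirical formula equals the molecular formula.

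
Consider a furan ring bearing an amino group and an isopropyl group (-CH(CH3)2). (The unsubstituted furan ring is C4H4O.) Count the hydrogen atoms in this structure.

11

Atom tally by fragment:
  furan ring core → C:4 H:4 O:1
  (− 2 ring H displaced by substituents)
  + NH2 → N:1 H:2
  + CH(CH3)2 → C:3 H:7
Element totals:
  C: 7
  H: 11
  N: 1
  O: 1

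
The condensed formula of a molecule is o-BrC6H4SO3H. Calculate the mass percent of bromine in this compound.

33.71%

Element totals:
  C: 6
  H: 5
  Br: 1
  O: 3
  S: 1
Molecular formula: C6H5BrO3S.
Molar mass = 237.067 g/mol.
Mass from Br: 1 × 79.904 = 79.904 g/mol.
%Br = 79.904 / 237.067 × 100 = 33.71%.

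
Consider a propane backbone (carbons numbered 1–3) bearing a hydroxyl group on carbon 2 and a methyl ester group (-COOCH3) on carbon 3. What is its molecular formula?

Atom tally by fragment:
  CH3 → C:1 H:3
  CH(OH) → C:1 H:2 O:1
  CH2COOCH3 → C:3 H:5 O:2
Element totals:
  C: 5
  H: 10
  O: 3

C5H10O3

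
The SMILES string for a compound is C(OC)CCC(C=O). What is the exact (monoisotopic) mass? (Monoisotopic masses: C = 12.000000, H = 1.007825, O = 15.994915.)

116.0837

Atom tally by fragment:
  CH3OCH2 → C:2 H:5 O:1
  CH2 → C:1 H:2
  CH2 → C:1 H:2
  CH2CHO → C:2 H:3 O:1
Element totals:
  C: 6
  H: 12
  O: 2
Molecular formula: C6H12O2.
  M = 6(12.0) + 12(1.007825) + 2(15.994915)
    = 72.000000 + 12.093900 + 31.989830 = 116.083730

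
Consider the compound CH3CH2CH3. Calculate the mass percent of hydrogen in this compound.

18.29%

Atom tally by fragment:
  CH3 → C:1 H:3
  CH2 → C:1 H:2
  CH3 → C:1 H:3
Element totals:
  C: 3
  H: 8
Molecular formula: C3H8.
Molar mass = 44.097 g/mol.
Mass from H: 8 × 1.008 = 8.064 g/mol.
%H = 8.064 / 44.097 × 100 = 18.29%.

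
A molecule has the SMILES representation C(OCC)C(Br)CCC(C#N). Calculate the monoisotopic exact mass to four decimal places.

219.0259

Atom tally by fragment:
  C2H5OCH2 → C:3 H:7 O:1
  CH(Br) → C:1 H:1 Br:1
  CH2 → C:1 H:2
  CH2 → C:1 H:2
  CH2CN → C:2 H:2 N:1
Element totals:
  C: 8
  H: 14
  Br: 1
  N: 1
  O: 1
Molecular formula: C8H14BrNO.
  M = 8(12.0) + 14(1.007825) + 78.918338 + 14.003074 + 15.994915
    = 96.000000 + 14.109550 + 78.918338 + 14.003074 + 15.994915 = 219.025877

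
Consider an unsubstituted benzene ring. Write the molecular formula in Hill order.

C6H6

Atom tally by fragment:
  benzene ring core → C:6 H:6
Element totals:
  C: 6
  H: 6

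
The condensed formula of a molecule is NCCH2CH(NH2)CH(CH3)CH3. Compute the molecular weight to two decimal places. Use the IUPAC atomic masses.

Atom tally by fragment:
  NCCH2 → C:2 H:2 N:1
  CH(NH2) → C:1 H:3 N:1
  CH(CH3) → C:2 H:4
  CH3 → C:1 H:3
Element totals:
  C: 6
  H: 12
  N: 2
Molecular formula: C6H12N2.
  M = 6(12.011) + 12(1.008) + 2(14.007)
    = 72.066 + 12.096 + 28.014 = 112.176

112.18 g/mol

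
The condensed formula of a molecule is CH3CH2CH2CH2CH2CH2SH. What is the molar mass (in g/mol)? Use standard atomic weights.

118.24 g/mol

Element totals:
  C: 6
  H: 14
  S: 1
Molecular formula: C6H14S.
  M = 6(12.011) + 14(1.008) + 32.06
    = 72.066 + 14.112 + 32.060 = 118.238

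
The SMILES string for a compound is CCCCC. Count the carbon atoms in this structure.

5

Atom tally by fragment:
  CH3 → C:1 H:3
  CH2 → C:1 H:2
  CH2 → C:1 H:2
  CH2 → C:1 H:2
  CH3 → C:1 H:3
Element totals:
  C: 5
  H: 12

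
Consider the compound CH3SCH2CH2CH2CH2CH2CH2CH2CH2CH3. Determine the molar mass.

174.35 g/mol

Atom tally by fragment:
  CH3SCH2 → C:2 H:5 S:1
  CH2 → C:1 H:2
  CH2 → C:1 H:2
  CH2 → C:1 H:2
  CH2 → C:1 H:2
  CH2 → C:1 H:2
  CH2 → C:1 H:2
  CH2 → C:1 H:2
  CH3 → C:1 H:3
Element totals:
  C: 10
  H: 22
  S: 1
Molecular formula: C10H22S.
  M = 10(12.011) + 22(1.008) + 32.06
    = 120.110 + 22.176 + 32.060 = 174.346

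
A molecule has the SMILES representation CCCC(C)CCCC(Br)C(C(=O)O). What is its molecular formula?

Atom tally by fragment:
  CH3 → C:1 H:3
  CH2 → C:1 H:2
  CH2 → C:1 H:2
  CH(CH3) → C:2 H:4
  CH2 → C:1 H:2
  CH2 → C:1 H:2
  CH2 → C:1 H:2
  CH(Br) → C:1 H:1 Br:1
  CH2COOH → C:2 H:3 O:2
Element totals:
  C: 11
  H: 21
  Br: 1
  O: 2

C11H21BrO2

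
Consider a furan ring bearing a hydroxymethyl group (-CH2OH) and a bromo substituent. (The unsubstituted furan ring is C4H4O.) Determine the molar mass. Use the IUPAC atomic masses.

Atom tally by fragment:
  furan ring core → C:4 H:4 O:1
  (− 2 ring H displaced by substituents)
  + CH2OH → C:1 H:3 O:1
  + Br → Br:1
Element totals:
  C: 5
  H: 5
  Br: 1
  O: 2
Molecular formula: C5H5BrO2.
  M = 5(12.011) + 5(1.008) + 79.904 + 2(15.999)
    = 60.055 + 5.040 + 79.904 + 31.998 = 176.997

177.00 g/mol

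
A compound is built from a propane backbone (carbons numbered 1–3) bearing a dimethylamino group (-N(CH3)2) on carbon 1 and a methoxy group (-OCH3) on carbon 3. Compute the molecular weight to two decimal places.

Atom tally by fragment:
  (CH3)2NCH2 → C:3 H:8 N:1
  CH2 → C:1 H:2
  CH2OCH3 → C:2 H:5 O:1
Element totals:
  C: 6
  H: 15
  N: 1
  O: 1
Molecular formula: C6H15NO.
  M = 6(12.011) + 15(1.008) + 14.007 + 15.999
    = 72.066 + 15.120 + 14.007 + 15.999 = 117.192

117.19 g/mol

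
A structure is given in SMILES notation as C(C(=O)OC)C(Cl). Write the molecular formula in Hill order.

Atom tally by fragment:
  CH3OOCCH2 → C:3 H:5 O:2
  CH2Cl → C:1 H:2 Cl:1
Element totals:
  C: 4
  H: 7
  Cl: 1
  O: 2

C4H7ClO2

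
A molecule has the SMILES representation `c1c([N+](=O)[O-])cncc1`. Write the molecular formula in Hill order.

Atom tally by fragment:
  pyridine ring core → C:5 H:5 N:1
  (− 1 ring H displaced by substituents)
  + NO2 → N:1 O:2
Element totals:
  C: 5
  H: 4
  N: 2
  O: 2

C5H4N2O2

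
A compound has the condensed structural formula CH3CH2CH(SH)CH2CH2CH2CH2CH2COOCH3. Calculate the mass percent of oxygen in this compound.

15.66%

Atom tally by fragment:
  CH3 → C:1 H:3
  CH2 → C:1 H:2
  CH(SH) → C:1 H:2 S:1
  CH2 → C:1 H:2
  CH2 → C:1 H:2
  CH2 → C:1 H:2
  CH2 → C:1 H:2
  CH2COOCH3 → C:3 H:5 O:2
Element totals:
  C: 10
  H: 20
  O: 2
  S: 1
Molecular formula: C10H20O2S.
Molar mass = 204.328 g/mol.
Mass from O: 2 × 15.999 = 31.998 g/mol.
%O = 31.998 / 204.328 × 100 = 15.66%.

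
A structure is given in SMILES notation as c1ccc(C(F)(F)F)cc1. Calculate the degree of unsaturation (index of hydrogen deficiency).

4

Atom tally by fragment:
  benzene ring core → C:6 H:6
  (− 1 ring H displaced by substituents)
  + CF3 → C:1 F:3
Element totals:
  C: 7
  H: 5
  F: 3
Molecular formula: C7H5F3.
DoU = (2C + 2 + N − H − X) / 2 = (2·7 + 2 + 0 − 5 − 3) / 2 = 4.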